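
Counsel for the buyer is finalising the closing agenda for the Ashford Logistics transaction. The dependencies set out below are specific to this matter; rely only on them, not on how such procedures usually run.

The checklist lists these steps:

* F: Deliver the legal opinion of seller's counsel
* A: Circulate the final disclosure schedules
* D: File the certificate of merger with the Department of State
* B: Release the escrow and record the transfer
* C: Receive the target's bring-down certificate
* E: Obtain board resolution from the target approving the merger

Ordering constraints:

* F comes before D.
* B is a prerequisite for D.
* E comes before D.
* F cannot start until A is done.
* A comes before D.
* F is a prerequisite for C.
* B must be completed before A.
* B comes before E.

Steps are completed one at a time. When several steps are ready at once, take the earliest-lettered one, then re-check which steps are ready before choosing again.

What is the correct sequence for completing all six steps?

B has no prerequisites → B first.
Ready: A and E. A has the earlier label → A.
E and F are both available; E has the earlier label → E.
F needed A, now all done → F.
C and D are both available; C has the earlier label → C.
D is the only step now ready → D.

B → A → E → F → C → D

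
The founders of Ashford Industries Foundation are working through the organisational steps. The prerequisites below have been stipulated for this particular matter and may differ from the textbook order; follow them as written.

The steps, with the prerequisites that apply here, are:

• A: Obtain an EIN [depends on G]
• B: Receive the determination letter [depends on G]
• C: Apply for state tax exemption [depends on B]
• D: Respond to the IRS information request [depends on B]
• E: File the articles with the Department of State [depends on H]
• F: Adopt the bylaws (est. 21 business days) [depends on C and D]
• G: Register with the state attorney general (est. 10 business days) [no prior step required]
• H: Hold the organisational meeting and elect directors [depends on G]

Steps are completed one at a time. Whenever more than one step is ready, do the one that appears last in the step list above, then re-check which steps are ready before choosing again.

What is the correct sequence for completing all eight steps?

G → H → E → B → D → C → F → A

G has no prerequisites → G first.
Now H, B and A have their prerequisites met. H is listed later, so H next.
E now also ready, so the ready set is {E, B, A}; E is listed later → E.
Ready: B and A. B is listed later → B.
Ready: D, C and A. D is listed later → D.
Now C and A have their prerequisites met. C is listed later, so C next.
Ready: F and A. F is listed later → F.
A needed G, now all done → A.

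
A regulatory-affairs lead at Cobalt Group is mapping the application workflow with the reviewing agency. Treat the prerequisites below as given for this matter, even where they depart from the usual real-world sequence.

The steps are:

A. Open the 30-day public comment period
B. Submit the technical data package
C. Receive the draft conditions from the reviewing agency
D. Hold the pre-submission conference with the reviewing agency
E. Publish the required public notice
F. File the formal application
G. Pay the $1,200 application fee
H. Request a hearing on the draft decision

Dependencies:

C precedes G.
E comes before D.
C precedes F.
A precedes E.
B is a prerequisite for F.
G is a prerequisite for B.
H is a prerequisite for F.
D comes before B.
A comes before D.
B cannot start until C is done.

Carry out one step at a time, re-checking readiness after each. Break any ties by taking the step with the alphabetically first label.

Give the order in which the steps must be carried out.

A C E D G B H F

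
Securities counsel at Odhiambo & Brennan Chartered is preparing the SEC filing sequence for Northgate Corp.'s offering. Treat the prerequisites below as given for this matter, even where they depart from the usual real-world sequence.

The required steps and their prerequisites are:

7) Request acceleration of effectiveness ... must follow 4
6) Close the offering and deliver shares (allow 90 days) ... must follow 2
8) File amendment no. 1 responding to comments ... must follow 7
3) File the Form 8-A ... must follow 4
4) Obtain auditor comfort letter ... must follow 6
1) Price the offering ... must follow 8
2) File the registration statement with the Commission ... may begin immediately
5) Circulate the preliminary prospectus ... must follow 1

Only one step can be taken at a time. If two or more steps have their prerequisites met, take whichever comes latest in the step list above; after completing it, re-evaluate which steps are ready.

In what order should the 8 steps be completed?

2 → 6 → 4 → 3 → 7 → 8 → 1 → 5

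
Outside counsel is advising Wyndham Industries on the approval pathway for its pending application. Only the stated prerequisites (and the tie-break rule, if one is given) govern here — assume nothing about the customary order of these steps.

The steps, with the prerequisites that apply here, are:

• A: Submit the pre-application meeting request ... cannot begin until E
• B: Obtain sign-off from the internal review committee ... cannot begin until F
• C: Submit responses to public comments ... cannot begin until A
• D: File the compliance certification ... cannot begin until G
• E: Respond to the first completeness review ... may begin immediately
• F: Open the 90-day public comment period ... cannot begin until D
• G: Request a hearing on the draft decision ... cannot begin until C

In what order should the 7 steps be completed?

E, A, C, G, D, F, B

Only E has no prerequisites, so it is first.
A needed E, now all done → A.
C is the only step now ready → C.
G is the only step now ready → G.
D needed G, now all done → D.
F needed D, now all done → F.
B needed F, now all done → B.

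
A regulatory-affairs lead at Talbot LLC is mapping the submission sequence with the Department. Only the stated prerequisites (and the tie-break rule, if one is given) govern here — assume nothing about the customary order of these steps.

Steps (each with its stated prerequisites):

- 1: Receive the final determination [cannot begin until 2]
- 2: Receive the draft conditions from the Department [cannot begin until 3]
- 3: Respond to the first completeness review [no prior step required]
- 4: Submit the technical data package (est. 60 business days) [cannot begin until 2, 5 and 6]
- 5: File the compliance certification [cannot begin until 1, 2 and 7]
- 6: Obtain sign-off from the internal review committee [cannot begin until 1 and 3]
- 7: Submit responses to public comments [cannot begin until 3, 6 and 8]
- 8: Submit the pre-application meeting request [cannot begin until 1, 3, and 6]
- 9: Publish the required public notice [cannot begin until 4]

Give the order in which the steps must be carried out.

3 2 1 6 8 7 5 4 9

3 has no prerequisites → 3 first.
2 needed 3, now all done → 2.
That leaves 1 as the only ready step → 1.
6 is the only step now ready → 6.
8 needed 1, 3 and 6, now all done → 8.
7 is the only step now ready → 7.
That leaves 5 as the only ready step → 5.
4 is the only step now ready → 4.
9 needed 4, now all done → 9.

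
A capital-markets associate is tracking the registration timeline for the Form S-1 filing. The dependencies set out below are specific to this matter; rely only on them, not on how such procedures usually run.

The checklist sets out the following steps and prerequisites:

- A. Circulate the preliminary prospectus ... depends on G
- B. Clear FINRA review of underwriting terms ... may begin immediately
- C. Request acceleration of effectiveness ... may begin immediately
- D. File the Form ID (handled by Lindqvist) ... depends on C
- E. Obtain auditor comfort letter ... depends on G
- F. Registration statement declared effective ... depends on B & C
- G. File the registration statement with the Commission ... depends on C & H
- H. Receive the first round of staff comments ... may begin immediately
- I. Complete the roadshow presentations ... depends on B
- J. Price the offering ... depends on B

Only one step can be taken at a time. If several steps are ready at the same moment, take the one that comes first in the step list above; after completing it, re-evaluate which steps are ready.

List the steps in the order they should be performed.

Nothing is required for B, C and H. B is listed earlier → B first.
I and J now also ready, so the ready set is {C, H, I, J}; C is listed earlier → C.
D and F now also ready, so the ready set is {D, F, H, I, J}; D is listed earlier → D.
Now F, H, I and J have their prerequisites met. F is listed earlier, so F next.
H, I and J are all available; H is listed earlier → H.
Now G, I and J have their prerequisites met. G is listed earlier, so G next.
A and E now also ready, so the ready set is {A, E, I, J}; A is listed earlier → A.
Ready: E, I and J. E is listed earlier → E.
Ready: I and J. I is listed earlier → I.
J needed B, now all done → J.

B, C, D, F, H, G, A, E, I, J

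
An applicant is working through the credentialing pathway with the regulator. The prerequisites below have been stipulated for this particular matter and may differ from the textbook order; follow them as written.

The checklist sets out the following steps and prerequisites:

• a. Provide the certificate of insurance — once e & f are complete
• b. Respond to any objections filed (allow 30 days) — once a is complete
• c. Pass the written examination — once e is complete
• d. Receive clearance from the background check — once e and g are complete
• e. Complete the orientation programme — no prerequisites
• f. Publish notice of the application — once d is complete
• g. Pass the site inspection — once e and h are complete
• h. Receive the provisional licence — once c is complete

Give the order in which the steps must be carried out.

e, c, h, g, d, f, a, b

Only e has no prerequisites, so it is first.
That leaves c as the only ready step → c.
h needed c, now all done → h.
That leaves g as the only ready step → g.
d needed e and g, now all done → d.
f needed d, now all done → f.
a is the only step now ready → a.
That leaves b as the only ready step → b.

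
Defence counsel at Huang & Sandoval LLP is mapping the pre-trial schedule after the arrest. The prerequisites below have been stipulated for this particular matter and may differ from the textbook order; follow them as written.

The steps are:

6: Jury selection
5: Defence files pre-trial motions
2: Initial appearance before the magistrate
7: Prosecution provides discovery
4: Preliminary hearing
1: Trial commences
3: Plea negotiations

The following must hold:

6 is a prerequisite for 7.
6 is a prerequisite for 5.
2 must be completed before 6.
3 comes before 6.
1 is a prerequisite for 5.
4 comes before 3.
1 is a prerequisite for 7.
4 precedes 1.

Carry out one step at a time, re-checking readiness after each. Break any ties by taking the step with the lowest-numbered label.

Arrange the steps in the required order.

2, 4, 1, 3, 6, 5, 7

Nothing is required for 2 and 4. 2 has the earlier label → 2 first.
4 is the only step now ready → 4.
1 and 3 are both available; 1 has the earlier label → 1.
That leaves 3 as the only ready step → 3.
6 is the only step now ready → 6.
5 and 7 are both available; 5 has the earlier label → 5.
That leaves 7 as the only ready step → 7.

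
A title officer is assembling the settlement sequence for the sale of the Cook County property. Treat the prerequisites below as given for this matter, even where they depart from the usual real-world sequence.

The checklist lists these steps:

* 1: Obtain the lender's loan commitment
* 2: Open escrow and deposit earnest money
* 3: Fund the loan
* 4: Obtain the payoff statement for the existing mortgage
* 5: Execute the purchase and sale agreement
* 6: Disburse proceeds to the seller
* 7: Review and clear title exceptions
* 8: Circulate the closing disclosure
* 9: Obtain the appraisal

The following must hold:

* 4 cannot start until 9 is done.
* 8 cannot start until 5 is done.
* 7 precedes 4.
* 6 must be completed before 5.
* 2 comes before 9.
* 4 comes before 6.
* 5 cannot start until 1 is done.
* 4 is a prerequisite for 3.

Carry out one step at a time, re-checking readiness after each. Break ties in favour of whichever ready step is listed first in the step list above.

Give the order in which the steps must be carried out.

Nothing is required for 1, 2 and 7. 1 is listed earlier → 1 first.
2 and 7 are both available; 2 is listed earlier → 2.
Ready: 7 and 9. 7 is listed earlier → 7.
That leaves 9 as the only ready step → 9.
4 needed 7 and 9, now all done → 4.
Ready: 3 and 6. 3 is listed earlier → 3.
6 needed 4, now all done → 6.
5 needed 1 and 6, now all done → 5.
8 is the only step now ready → 8.

1, 2, 7, 9, 4, 3, 6, 5, 8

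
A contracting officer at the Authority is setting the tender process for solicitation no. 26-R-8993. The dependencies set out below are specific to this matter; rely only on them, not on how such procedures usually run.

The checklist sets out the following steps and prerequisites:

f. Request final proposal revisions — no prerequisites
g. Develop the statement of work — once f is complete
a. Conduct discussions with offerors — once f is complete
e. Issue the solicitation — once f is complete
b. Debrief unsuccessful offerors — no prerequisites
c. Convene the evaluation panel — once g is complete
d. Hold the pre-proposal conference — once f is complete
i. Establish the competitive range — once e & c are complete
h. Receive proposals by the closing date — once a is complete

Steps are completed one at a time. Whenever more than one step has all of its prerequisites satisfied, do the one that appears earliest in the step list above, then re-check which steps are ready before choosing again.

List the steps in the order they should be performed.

Nothing is required for f and b. f is listed earlier → f first.
g, a, e and d now also ready, so the ready set is {g, a, e, b, d}; g is listed earlier → g.
c now also ready, so the ready set is {a, e, b, c, d}; a is listed earlier → a.
h now also ready, so the ready set is {e, b, c, d, h}; e is listed earlier → e.
b, c, d and h are all available; b is listed earlier → b.
c, d and h are all available; c is listed earlier → c.
Ready: d, i and h. d is listed earlier → d.
Ready: i and h. i is listed earlier → i.
Next only h has its prerequisites met → h.

f, g, a, e, b, c, d, i, h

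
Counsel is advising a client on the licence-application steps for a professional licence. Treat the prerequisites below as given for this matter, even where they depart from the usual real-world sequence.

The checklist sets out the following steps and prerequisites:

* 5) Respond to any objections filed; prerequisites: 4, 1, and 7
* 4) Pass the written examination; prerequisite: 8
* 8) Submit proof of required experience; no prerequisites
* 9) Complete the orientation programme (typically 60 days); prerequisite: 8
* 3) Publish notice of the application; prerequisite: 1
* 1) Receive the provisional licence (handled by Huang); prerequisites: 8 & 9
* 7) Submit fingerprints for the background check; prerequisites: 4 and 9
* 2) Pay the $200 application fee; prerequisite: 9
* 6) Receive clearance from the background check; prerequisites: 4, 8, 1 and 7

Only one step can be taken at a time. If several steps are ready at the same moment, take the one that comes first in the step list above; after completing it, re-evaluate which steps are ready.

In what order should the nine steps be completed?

Only 8 has no prerequisites, so it is first.
4 and 9 are both available; 4 is listed earlier → 4.
Next only 9 has its prerequisites met → 9.
1, 7 and 2 are all available; 1 is listed earlier → 1.
Ready: 3, 7 and 2. 3 is listed earlier → 3.
7 and 2 are both available; 7 is listed earlier → 7.
Now 5, 2 and 6 have their prerequisites met. 5 is listed earlier, so 5 next.
Now 2 and 6 have their prerequisites met. 2 is listed earlier, so 2 next.
Next only 6 has its prerequisites met → 6.

8, 4, 9, 1, 3, 7, 5, 2, 6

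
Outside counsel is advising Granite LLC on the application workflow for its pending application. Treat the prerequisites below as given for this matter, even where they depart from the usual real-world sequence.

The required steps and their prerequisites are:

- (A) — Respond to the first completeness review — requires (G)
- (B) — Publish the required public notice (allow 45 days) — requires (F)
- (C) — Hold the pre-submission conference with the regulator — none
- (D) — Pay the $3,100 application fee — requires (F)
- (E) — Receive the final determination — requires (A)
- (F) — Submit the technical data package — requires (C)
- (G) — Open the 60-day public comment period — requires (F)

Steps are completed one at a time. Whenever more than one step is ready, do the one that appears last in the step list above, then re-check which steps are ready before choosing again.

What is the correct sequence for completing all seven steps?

(C) → (F) → (G) → (D) → (B) → (A) → (E)

Only (C) has no prerequisites, so it is first.
(F) needed (C), now all done → (F).
(G), (D) and (B) are all available; (G) is listed later → (G).
Ready: (D), (B) and (A). (D) is listed later → (D).
Ready: (B) and (A). (B) is listed later → (B).
(A) needed (G), now all done → (A).
That leaves (E) as the only ready step → (E).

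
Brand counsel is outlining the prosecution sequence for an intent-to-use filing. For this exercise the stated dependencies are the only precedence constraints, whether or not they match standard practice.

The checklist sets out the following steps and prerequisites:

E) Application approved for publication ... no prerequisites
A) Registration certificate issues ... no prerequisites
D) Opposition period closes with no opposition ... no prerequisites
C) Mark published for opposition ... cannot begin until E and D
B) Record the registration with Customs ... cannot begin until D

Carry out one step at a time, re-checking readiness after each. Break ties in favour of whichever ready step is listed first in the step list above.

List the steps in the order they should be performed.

Nothing is required for E, A and D. E is listed earlier → E first.
Now A and D have their prerequisites met. A is listed earlier, so A next.
That leaves D as the only ready step → D.
Now C and B have their prerequisites met. C is listed earlier, so C next.
B needed D, now all done → B.

E → A → D → C → B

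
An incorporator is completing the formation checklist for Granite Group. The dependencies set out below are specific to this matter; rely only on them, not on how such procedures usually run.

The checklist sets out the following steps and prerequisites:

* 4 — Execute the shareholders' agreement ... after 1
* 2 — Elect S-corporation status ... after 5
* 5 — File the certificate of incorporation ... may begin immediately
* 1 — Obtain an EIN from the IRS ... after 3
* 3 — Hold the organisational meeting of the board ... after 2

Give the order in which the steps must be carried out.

5 has no prerequisites → 5 first.
Next only 2 has its prerequisites met → 2.
3 needed 2, now all done → 3.
1 is the only step now ready → 1.
That leaves 4 as the only ready step → 4.

5 → 2 → 3 → 1 → 4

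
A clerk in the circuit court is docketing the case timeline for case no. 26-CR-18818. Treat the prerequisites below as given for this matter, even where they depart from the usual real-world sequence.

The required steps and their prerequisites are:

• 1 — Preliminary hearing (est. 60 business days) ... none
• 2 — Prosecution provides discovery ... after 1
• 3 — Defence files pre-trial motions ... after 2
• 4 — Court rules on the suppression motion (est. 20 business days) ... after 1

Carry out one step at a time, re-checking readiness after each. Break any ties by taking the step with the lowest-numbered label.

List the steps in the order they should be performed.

1 is the only step with nothing outstanding, so it goes first.
Ready: 2 and 4. 2 has the earlier label → 2.
3 now also ready, so the ready set is {3, 4}; 3 has the earlier label → 3.
Next only 4 has its prerequisites met → 4.

1, 2, 3, 4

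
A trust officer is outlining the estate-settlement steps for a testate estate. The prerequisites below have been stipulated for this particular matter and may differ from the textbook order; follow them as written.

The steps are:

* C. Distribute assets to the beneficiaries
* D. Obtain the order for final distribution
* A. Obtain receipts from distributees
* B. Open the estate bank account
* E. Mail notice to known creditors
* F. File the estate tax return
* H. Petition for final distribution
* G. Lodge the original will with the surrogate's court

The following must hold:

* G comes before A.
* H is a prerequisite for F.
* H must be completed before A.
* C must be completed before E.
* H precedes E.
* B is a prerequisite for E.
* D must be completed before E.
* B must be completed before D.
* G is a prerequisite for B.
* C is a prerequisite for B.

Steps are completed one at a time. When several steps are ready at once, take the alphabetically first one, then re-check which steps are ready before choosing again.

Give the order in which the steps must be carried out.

Nothing is required for C, G and H. C has the earlier label → C first.
Ready: G and H. G has the earlier label → G.
B and H are both available; B has the earlier label → B.
Ready: D and H. D has the earlier label → D.
H is the only step now ready → H.
A, E and F are all available; A has the earlier label → A.
Ready: E and F. E has the earlier label → E.
F is the only step now ready → F.

C → G → B → D → H → A → E → F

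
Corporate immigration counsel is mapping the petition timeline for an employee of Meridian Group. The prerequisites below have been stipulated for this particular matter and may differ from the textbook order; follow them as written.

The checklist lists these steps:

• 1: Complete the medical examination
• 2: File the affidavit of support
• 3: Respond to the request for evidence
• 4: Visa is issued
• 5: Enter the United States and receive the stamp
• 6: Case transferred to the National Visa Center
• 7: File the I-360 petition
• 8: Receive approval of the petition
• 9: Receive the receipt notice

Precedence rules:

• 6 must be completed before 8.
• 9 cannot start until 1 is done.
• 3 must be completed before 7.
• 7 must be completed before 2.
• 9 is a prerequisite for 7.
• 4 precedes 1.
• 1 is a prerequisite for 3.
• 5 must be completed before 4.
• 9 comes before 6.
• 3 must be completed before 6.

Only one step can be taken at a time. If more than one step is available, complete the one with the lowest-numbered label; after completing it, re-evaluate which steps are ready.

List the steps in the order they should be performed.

5 has no prerequisites → 5 first.
That leaves 4 as the only ready step → 4.
Next only 1 has its prerequisites met → 1.
Ready: 3 and 9. 3 has the earlier label → 3.
9 needed 1, now all done → 9.
Ready: 6 and 7. 6 has the earlier label → 6.
8 now also ready, so the ready set is {7, 8}; 7 has the earlier label → 7.
2 now also ready, so the ready set is {2, 8}; 2 has the earlier label → 2.
8 needed 6, now all done → 8.

5 4 1 3 9 6 7 2 8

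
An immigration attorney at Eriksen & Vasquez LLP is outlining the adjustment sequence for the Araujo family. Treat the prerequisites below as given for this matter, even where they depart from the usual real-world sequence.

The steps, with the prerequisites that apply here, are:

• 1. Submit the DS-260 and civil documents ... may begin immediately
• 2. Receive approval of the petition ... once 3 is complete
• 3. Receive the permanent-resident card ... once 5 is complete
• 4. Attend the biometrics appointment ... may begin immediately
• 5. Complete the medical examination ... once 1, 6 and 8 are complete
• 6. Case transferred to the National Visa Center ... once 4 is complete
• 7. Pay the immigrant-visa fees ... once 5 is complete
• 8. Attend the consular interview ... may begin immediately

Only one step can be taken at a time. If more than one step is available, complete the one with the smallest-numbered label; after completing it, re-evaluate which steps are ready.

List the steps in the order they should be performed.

Nothing is required for 1, 4 and 8. 1 has the earlier label → 1 first.
4 and 8 are both available; 4 has the earlier label → 4.
Ready: 6 and 8. 6 has the earlier label → 6.
8 is the only step now ready → 8.
Next only 5 has its prerequisites met → 5.
3 and 7 are both available; 3 has the earlier label → 3.
2 and 7 are both available; 2 has the earlier label → 2.
Next only 7 has its prerequisites met → 7.

1, 4, 6, 8, 5, 3, 2, 7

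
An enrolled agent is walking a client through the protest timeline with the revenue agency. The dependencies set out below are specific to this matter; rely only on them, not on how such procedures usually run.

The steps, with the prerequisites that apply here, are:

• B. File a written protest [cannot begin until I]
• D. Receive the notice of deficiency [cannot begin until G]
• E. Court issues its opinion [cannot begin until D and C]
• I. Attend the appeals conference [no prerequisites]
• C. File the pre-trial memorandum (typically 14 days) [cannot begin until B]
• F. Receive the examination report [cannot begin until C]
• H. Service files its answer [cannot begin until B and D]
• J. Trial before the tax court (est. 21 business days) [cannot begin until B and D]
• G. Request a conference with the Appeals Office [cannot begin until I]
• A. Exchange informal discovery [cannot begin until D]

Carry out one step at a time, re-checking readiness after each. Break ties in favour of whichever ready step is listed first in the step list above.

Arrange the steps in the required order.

I, B, C, F, G, D, E, H, J, A

Only I has no prerequisites, so it is first.
B and G are both available; B is listed earlier → B.
C now also ready, so the ready set is {C, G}; C is listed earlier → C.
Ready: F and G. F is listed earlier → F.
Next only G has its prerequisites met → G.
D needed G, now all done → D.
E, H, J and A are all available; E is listed earlier → E.
H, J and A are all available; H is listed earlier → H.
Now J and A have their prerequisites met. J is listed earlier, so J next.
A needed D, now all done → A.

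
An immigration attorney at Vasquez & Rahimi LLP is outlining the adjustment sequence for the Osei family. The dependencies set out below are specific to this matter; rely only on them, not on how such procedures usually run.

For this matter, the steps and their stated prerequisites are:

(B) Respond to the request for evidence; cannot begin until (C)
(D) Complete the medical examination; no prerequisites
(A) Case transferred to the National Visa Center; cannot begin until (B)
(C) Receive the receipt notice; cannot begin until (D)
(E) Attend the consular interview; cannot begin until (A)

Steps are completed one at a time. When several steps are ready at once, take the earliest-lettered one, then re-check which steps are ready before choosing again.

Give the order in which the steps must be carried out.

(D), (C), (B), (A), (E)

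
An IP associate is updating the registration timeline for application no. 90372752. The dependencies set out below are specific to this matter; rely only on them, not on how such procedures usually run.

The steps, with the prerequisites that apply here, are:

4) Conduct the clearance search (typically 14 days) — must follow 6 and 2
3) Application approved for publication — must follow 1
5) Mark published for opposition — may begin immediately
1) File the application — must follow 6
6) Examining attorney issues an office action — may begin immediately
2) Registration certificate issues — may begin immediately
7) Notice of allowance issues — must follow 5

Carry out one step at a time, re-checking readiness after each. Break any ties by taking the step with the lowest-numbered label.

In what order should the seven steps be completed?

2, 5 and 6 have no prerequisites; 2 has the earlier label, so 2 is first.
5 and 6 are both available; 5 has the earlier label → 5.
7 now also ready, so the ready set is {6, 7}; 6 has the earlier label → 6.
1 and 4 now also ready, so the ready set is {1, 4, 7}; 1 has the earlier label → 1.
3 now also ready, so the ready set is {3, 4, 7}; 3 has the earlier label → 3.
4 and 7 are both available; 4 has the earlier label → 4.
7 needed 5, now all done → 7.

2 5 6 1 3 4 7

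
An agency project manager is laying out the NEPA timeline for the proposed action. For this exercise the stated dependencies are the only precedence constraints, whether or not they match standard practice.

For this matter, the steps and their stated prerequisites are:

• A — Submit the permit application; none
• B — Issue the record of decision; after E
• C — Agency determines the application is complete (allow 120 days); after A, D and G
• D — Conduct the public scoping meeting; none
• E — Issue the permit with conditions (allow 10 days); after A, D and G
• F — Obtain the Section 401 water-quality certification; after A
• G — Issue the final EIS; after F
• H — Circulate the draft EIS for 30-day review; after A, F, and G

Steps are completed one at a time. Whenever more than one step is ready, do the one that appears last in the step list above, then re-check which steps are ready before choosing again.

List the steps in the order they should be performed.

D, A, F, G, H, E, C, B

Nothing is required for D and A. D is listed later → D first.
Next only A has its prerequisites met → A.
F is the only step now ready → F.
That leaves G as the only ready step → G.
Ready: H, E and C. H is listed later → H.
Ready: E and C. E is listed later → E.
B now also ready, so the ready set is {C, B}; C is listed later → C.
B needed E, now all done → B.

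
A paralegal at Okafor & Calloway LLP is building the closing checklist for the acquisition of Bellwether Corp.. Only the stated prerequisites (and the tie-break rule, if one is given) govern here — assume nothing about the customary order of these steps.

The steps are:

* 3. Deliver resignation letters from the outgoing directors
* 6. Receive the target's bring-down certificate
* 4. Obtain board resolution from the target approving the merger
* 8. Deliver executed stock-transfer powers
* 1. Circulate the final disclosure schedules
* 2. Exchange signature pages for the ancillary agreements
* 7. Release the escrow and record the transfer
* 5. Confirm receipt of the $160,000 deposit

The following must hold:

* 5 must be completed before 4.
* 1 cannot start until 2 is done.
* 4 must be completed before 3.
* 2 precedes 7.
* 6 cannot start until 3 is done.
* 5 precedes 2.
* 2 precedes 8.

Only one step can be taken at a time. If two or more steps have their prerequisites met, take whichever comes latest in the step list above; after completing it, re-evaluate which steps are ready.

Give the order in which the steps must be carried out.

5 is the only step with nothing outstanding, so it goes first.
Ready: 2 and 4. 2 is listed later → 2.
Ready: 7, 1, 8 and 4. 7 is listed later → 7.
1, 8 and 4 are all available; 1 is listed later → 1.
Now 8 and 4 have their prerequisites met. 8 is listed later, so 8 next.
4 needed 5, now all done → 4.
Next only 3 has its prerequisites met → 3.
6 is the only step now ready → 6.

5, 2, 7, 1, 8, 4, 3, 6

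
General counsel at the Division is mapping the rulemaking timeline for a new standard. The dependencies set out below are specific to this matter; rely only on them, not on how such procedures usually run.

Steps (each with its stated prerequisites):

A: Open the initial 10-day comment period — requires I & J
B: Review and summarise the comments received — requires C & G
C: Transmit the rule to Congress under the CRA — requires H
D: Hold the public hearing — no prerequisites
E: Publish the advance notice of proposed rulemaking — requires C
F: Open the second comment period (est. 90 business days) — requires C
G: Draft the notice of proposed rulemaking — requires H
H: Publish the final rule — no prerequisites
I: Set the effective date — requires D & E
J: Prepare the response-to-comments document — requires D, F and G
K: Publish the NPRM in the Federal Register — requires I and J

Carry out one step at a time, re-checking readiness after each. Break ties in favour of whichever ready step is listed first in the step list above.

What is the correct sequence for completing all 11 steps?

D, H, C, E, F, G, B, I, J, A, K

D and H have no prerequisites; D is listed earlier, so D is first.
That leaves H as the only ready step → H.
Now C and G have their prerequisites met. C is listed earlier, so C next.
E and F now also ready, so the ready set is {E, F, G}; E is listed earlier → E.
F, G and I are all available; F is listed earlier → F.
Ready: G and I. G is listed earlier → G.
B and J now also ready, so the ready set is {B, I, J}; B is listed earlier → B.
Ready: I and J. I is listed earlier → I.
J needed D, F and G, now all done → J.
Ready: A and K. A is listed earlier → A.
Next only K has its prerequisites met → K.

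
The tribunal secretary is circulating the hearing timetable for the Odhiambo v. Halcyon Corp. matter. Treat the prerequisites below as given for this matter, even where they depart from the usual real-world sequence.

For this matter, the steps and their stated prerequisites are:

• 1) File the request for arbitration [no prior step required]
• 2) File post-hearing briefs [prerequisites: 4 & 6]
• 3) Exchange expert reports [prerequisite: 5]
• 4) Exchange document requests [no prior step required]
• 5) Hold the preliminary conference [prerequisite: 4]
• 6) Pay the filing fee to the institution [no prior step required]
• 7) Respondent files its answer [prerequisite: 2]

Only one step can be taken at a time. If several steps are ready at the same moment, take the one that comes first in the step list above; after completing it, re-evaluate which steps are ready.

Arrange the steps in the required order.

1, 4, 5, 3, 6, 2, 7

Nothing is required for 1, 4 and 6. 1 is listed earlier → 1 first.
Now 4 and 6 have their prerequisites met. 4 is listed earlier, so 4 next.
5 now also ready, so the ready set is {5, 6}; 5 is listed earlier → 5.
3 now also ready, so the ready set is {3, 6}; 3 is listed earlier → 3.
6 is the only step now ready → 6.
That leaves 2 as the only ready step → 2.
That leaves 7 as the only ready step → 7.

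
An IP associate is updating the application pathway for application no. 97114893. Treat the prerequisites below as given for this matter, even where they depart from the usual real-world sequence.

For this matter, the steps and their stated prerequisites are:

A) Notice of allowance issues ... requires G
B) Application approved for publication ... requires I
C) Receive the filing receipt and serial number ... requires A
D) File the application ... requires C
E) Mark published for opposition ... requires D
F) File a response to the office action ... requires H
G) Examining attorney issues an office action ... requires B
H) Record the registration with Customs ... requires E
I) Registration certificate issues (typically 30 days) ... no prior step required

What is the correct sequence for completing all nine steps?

I → B → G → A → C → D → E → H → F

I is the only step with nothing outstanding, so it goes first.
B needed I, now all done → B.
G is the only step now ready → G.
A is the only step now ready → A.
Next only C has its prerequisites met → C.
That leaves D as the only ready step → D.
E needed D, now all done → E.
H is the only step now ready → H.
That leaves F as the only ready step → F.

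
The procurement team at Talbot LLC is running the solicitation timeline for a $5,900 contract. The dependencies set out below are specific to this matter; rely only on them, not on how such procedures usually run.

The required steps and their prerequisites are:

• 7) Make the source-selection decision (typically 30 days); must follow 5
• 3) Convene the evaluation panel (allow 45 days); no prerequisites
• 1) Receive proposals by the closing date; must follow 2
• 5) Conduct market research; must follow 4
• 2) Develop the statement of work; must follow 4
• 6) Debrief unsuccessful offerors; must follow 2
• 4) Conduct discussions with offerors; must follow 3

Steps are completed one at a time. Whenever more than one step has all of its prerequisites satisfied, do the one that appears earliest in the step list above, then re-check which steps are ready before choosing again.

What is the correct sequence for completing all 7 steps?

3 is the only step with nothing outstanding, so it goes first.
4 is the only step now ready → 4.
5 and 2 are both available; 5 is listed earlier → 5.
7 now also ready, so the ready set is {7, 2}; 7 is listed earlier → 7.
2 needed 4, now all done → 2.
Now 1 and 6 have their prerequisites met. 1 is listed earlier, so 1 next.
Next only 6 has its prerequisites met → 6.

3 4 5 7 2 1 6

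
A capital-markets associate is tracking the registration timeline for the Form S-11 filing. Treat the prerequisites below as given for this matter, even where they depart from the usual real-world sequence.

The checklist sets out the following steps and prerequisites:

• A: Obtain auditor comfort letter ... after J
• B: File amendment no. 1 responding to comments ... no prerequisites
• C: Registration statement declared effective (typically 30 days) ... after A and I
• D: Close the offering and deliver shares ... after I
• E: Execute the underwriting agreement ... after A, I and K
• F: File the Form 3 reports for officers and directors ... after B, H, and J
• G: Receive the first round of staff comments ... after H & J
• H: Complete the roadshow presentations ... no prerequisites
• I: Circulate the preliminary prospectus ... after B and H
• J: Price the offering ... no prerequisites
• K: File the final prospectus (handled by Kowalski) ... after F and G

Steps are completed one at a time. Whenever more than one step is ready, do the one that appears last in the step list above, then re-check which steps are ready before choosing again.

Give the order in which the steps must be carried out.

J, H and B have no prerequisites; J is listed later, so J is first.
Ready: H, B and A. H is listed later → H.
G, B and A are all available; G is listed later → G.
B and A are both available; B is listed later → B.
I and F now also ready, so the ready set is {I, F, A}; I is listed later → I.
D now also ready, so the ready set is {F, D, A}; F is listed later → F.
Ready: K, D and A. K is listed later → K.
Now D and A have their prerequisites met. D is listed later, so D next.
A needed J, now all done → A.
E and C are both available; E is listed later → E.
C needed I and A, now all done → C.

J, H, G, B, I, F, K, D, A, E, C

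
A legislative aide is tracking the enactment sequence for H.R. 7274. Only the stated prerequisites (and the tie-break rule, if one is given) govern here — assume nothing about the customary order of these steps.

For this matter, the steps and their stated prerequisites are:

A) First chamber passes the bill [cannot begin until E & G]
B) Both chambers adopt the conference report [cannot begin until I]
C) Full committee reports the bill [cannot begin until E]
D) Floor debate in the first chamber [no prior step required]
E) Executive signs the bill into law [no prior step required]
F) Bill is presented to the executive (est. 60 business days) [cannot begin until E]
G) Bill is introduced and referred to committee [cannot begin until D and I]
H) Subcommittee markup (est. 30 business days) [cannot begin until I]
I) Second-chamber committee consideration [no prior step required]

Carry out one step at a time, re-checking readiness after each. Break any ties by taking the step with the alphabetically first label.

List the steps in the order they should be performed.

D E C F I B G A H

D, E and I have no prerequisites; D has the earlier label, so D is first.
Ready: E and I. E has the earlier label → E.
C, F and I are all available; C has the earlier label → C.
Now F and I have their prerequisites met. F has the earlier label, so F next.
Next only I has its prerequisites met → I.
B, G and H are all available; B has the earlier label → B.
G and H are both available; G has the earlier label → G.
Ready: A and H. A has the earlier label → A.
That leaves H as the only ready step → H.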